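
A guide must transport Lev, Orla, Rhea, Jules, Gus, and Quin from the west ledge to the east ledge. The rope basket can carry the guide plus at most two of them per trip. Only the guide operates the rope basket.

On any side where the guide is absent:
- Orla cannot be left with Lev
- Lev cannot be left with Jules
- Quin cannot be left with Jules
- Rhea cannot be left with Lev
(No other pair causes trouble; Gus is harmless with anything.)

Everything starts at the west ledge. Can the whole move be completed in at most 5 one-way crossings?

No

Counting alone: the guide can take at most 2 across per trip to the east ledge, so moving all 6 needs at least 3 loaded trips out, with a return between consecutive ones — at least 5 crossings.
The safety rule pushes this higher. Following every safe sequence of crossings, the most of the 6 that can be at the east ledge as the rope basket arrives there on crossing 5 is 5 — never all 6.
So the move cannot be finished within 5 crossings. (The shortest complete plan takes 7:)
1. Guide goes to the east ledge with Jules and Lev.  [the west ledge: Gus, Orla, Quin, Rhea | the east ledge: Jules, Lev]
2. Guide goes back to the west ledge with Lev.  [the west ledge: Gus, Lev, Orla, Quin, Rhea | the east ledge: Jules]
3. Guide goes to the east ledge with Lev and Orla.  [the west ledge: Gus, Quin, Rhea | the east ledge: Jules, Lev, Orla]
4. Guide goes back to the west ledge with Lev.  [the west ledge: Gus, Lev, Quin, Rhea | the east ledge: Jules, Orla]
5. Guide goes to the east ledge with Gus and Rhea.  [the west ledge: Lev, Quin | the east ledge: Gus, Jules, Orla, Rhea]
6. Guide goes back to the west ledge alone.  [the west ledge: Lev, Quin | the east ledge: Gus, Jules, Orla, Rhea]
7. Guide goes to the east ledge with Lev and Quin.  [the west ledge: — | the east ledge: Gus, Jules, Lev, Orla, Quin, Rhea]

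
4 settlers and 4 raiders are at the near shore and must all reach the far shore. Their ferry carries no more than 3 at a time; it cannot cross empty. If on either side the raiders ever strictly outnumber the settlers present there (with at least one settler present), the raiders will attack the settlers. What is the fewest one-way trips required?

Counting alone: each trip to the far shore takes at most 3 across and each return brings at least 1 back, so after t trips out (and t−1 returns) at most 3t − (t−1) of the 8 are across; that first reaches 8 at t = 4, so at least 7 crossings are needed.
The safety rule pushes this higher. Following every safe sequence of crossings, the most of the 8 that can be at the far shore as the ferry arrives there on crossing 7 is 7 — never all 8.
So no plan with fewer than 9 crossings exists, and this one achieves 9:
1. 2 raiders → the far shore.  (the near shore: 4S 2R; the far shore: 0S 2R)
2. 1 raider ← the near shore.  (the near shore: 4S 3R; the far shore: 0S 1R)
3. 3 raiders → the far shore.  (the near shore: 4S 0R; the far shore: 0S 4R)
4. 1 raider ← the near shore.  (the near shore: 4S 1R; the far shore: 0S 3R)
5. 3 settlers → the far shore.  (the near shore: 1S 1R; the far shore: 3S 3R)
6. 1 settler and 1 raider ← the near shore.  (the near shore: 2S 2R; the far shore: 2S 2R)
7. 2 settlers → the far shore.  (the near shore: 0S 2R; the far shore: 4S 2R)
8. 1 raider ← the near shore.  (the near shore: 0S 3R; the far shore: 4S 1R)
9. 3 raiders → the far shore.  (the near shore: 0S 0R; the far shore: 4S 4R)

9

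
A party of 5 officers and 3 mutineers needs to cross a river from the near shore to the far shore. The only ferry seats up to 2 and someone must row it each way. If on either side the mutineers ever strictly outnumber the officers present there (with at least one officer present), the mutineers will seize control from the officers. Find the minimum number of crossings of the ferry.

13

Counting alone: each trip to the far shore takes at most 2 across and each return brings at least 1 back, so after t trips out (and t−1 returns) at most 2t − (t−1) of the 8 are across; that first reaches 8 at t = 7, so at least 13 crossings are needed.
The plan below uses exactly 13 crossings, so it is optimal:
1. 2 mutineers → the far shore.  (the near shore: 5O 1M; the far shore: 0O 2M)
2. 1 mutineer ← the near shore.  (the near shore: 5O 2M; the far shore: 0O 1M)
3. 2 mutineers → the far shore.  (the near shore: 5O 0M; the far shore: 0O 3M)
4. 1 mutineer ← the near shore.  (the near shore: 5O 1M; the far shore: 0O 2M)
5. 2 officers → the far shore.  (the near shore: 3O 1M; the far shore: 2O 2M)
6. 1 mutineer ← the near shore.  (the near shore: 3O 2M; the far shore: 2O 1M)
7. 1 officer and 1 mutineer → the far shore.  (the near shore: 2O 1M; the far shore: 3O 2M)
8. 1 mutineer ← the near shore.  (the near shore: 2O 2M; the far shore: 3O 1M)
9. 2 mutineers → the far shore.  (the near shore: 2O 0M; the far shore: 3O 3M)
10. 1 mutineer ← the near shore.  (the near shore: 2O 1M; the far shore: 3O 2M)
11. 1 officer and 1 mutineer → the far shore.  (the near shore: 1O 0M; the far shore: 4O 3M)
12. 1 mutineer ← the near shore.  (the near shore: 1O 1M; the far shore: 4O 2M)
13. 1 officer and 1 mutineer → the far shore.  (the near shore: 0O 0M; the far shore: 5O 3M)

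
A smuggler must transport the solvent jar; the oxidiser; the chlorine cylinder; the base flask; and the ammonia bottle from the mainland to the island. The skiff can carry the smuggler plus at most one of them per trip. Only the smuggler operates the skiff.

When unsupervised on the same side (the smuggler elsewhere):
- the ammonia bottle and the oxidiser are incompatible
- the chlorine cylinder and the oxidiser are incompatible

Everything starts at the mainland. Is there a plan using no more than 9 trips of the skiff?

No

Counting alone: the smuggler can take at most 1 across per trip to the island, so moving all 5 needs at least 5 loaded trips out, with a return between consecutive ones — at least 9 crossings.
The safety rule pushes this higher. Following every safe sequence of crossings, the most of the 5 that can be at the island as the skiff arrives there on crossing 9 is 4 — never all 5.
So the move cannot be finished within 9 crossings. (The shortest complete plan takes 11:)
1. Smuggler goes to the island with the oxidiser.
2. Smuggler goes back to the mainland alone.
3. Smuggler goes to the island with the solvent jar.
4. Smuggler goes back to the mainland alone.
5. Smuggler goes to the island with the chlorine cylinder.
6. Smuggler goes back to the mainland with the oxidiser.
7. Smuggler goes to the island with the ammonia bottle.
8. Smuggler goes back to the mainland alone.
9. Smuggler goes to the island with the base flask.
10. Smuggler goes back to the mainland alone.
11. Smuggler goes to the island with the oxidiser.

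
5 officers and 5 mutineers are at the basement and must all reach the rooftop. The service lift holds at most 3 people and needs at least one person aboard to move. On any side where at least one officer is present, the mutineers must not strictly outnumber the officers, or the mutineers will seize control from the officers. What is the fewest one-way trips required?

Counting alone: each trip to the rooftop takes at most 3 across and each return brings at least 1 back, so after t trips out (and t−1 returns) at most 3t − (t−1) of the 10 are across; that first reaches 10 at t = 5, so at least 9 crossings are needed.
The safety rule pushes this higher. Following every safe sequence of crossings, the most of the 10 that can be at the rooftop as the service lift arrives there on crossing 9 is 9 — never all 10.
So no plan with fewer than 11 crossings exists, and this one achieves 11:
1. 2 mutineers → the rooftop.  (the basement: 5O 3M; the rooftop: 0O 2M)
2. 1 mutineer ← the basement.  (the basement: 5O 4M; the rooftop: 0O 1M)
3. 3 mutineers → the rooftop.  (the basement: 5O 1M; the rooftop: 0O 4M)
4. 1 mutineer ← the basement.  (the basement: 5O 2M; the rooftop: 0O 3M)
5. 3 officers → the rooftop.  (the basement: 2O 2M; the rooftop: 3O 3M)
6. 1 officer and 1 mutineer ← the basement.  (the basement: 3O 3M; the rooftop: 2O 2M)
7. 3 officers → the rooftop.  (the basement: 0O 3M; the rooftop: 5O 2M)
8. 1 mutineer ← the basement.  (the basement: 0O 4M; the rooftop: 5O 1M)
9. 2 mutineers → the rooftop.  (the basement: 0O 2M; the rooftop: 5O 3M)
10. 1 mutineer ← the basement.  (the basement: 0O 3M; the rooftop: 5O 2M)
11. 3 mutineers → the rooftop.  (the basement: 0O 0M; the rooftop: 5O 5M)

11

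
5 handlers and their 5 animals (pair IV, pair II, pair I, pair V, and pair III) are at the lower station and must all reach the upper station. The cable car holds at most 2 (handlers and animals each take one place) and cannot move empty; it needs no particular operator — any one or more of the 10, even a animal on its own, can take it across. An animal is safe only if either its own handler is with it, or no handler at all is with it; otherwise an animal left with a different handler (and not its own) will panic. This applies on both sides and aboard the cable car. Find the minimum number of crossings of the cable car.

Following every safe sequence of crossings from the start, the most of the 10 that can be at the upper station as the cable car arrives there on crossings 1, 3, 5, 7 is 2, 3, 4, 5 respectively; the best ever achieved is 5 of 10.
From crossing 9 on, no configuration arises that was not already reachable earlier: only 82 distinct safe configurations (who is on which side, and where the cable car is) can ever be reached, none of them has everyone across, and every continuation just revisits them. So no valid plan exists.

impossible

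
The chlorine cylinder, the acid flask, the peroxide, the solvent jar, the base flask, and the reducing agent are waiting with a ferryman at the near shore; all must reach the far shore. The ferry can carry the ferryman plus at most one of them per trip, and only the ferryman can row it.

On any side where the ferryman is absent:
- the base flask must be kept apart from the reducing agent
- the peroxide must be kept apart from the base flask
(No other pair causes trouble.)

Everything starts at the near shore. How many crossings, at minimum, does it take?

13

Counting alone: the ferryman can take at most 1 across per trip to the far shore, so moving all 6 needs at least 6 loaded trips out, with a return between consecutive ones — at least 11 crossings.
The safety rule pushes this higher. Following every safe sequence of crossings, the most of the 6 that can be at the far shore as the ferry arrives there on crossing 11 is 5 — never all 6.
So no plan with fewer than 13 crossings exists, and this one achieves 13:
1. Ferryman goes to the far shore with the base flask.
2. Ferryman goes back to the near shore alone.
3. Ferryman goes to the far shore with the chlorine cylinder.
4. Ferryman goes back to the near shore alone.
5. Ferryman goes to the far shore with the acid flask.
6. Ferryman goes back to the near shore alone.
7. Ferryman goes to the far shore with the peroxide.
8. Ferryman goes back to the near shore with the base flask.
9. Ferryman goes to the far shore with the reducing agent.
10. Ferryman goes back to the near shore alone.
11. Ferryman goes to the far shore with the solvent jar.
12. Ferryman goes back to the near shore alone.
13. Ferryman goes to the far shore with the base flask.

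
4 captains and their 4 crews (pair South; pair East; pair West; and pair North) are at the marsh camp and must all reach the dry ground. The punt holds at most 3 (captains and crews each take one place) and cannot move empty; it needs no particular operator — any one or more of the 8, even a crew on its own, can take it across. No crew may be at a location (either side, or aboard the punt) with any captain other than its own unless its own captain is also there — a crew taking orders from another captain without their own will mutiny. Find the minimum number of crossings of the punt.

Counting alone: each trip to the dry ground takes at most 3 across and each return brings at least 1 back, so after t trips out (and t−1 returns) at most 3t − (t−1) of the 8 are across; that first reaches 8 at t = 4, so at least 7 crossings are needed.
The safety rule pushes this higher. Following every safe sequence of crossings, the most of the 8 that can be at the dry ground as the punt arrives there on crossing 7 is 7 — never all 8.
So no plan with fewer than 9 crossings exists, and this one achieves 9:
1. captain South and crew South cross → the dry ground.
2. captain South crosses ← the marsh camp.
3. captain East, captain South, and crew East cross → the dry ground.
4. captain South and crew South cross ← the marsh camp.
5. captain North, captain South, and captain West cross → the dry ground.
6. crew East crosses ← the marsh camp.
7. crew East and crew South cross → the dry ground.
8. crew South crosses ← the marsh camp.
9. crew North, crew South, and crew West cross → the dry ground.

9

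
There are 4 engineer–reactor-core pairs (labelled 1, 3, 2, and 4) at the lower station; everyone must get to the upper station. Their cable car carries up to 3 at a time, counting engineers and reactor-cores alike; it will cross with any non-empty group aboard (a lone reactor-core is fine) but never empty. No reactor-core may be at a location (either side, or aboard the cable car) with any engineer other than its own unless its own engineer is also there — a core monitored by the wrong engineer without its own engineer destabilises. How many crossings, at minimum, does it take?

Counting alone: each trip to the upper station takes at most 3 across and each return brings at least 1 back, so after t trips out (and t−1 returns) at most 3t − (t−1) of the 8 are across; that first reaches 8 at t = 4, so at least 7 crossings are needed.
The safety rule pushes this higher. Following every safe sequence of crossings, the most of the 8 that can be at the upper station as the cable car arrives there on crossing 7 is 7 — never all 8.
So no plan with fewer than 9 crossings exists, and this one achieves 9:
1. engineer 1 and reactor-core 1 cross → the upper station.
2. engineer 1 crosses ← the lower station.
3. engineer 1, engineer 3, and reactor-core 3 cross → the upper station.
4. engineer 1 and reactor-core 1 cross ← the lower station.
5. engineer 1, engineer 2, and engineer 4 cross → the upper station.
6. reactor-core 3 crosses ← the lower station.
7. reactor-core 1 and reactor-core 3 cross → the upper station.
8. reactor-core 1 crosses ← the lower station.
9. reactor-core 1, reactor-core 2, and reactor-core 4 cross → the upper station.

9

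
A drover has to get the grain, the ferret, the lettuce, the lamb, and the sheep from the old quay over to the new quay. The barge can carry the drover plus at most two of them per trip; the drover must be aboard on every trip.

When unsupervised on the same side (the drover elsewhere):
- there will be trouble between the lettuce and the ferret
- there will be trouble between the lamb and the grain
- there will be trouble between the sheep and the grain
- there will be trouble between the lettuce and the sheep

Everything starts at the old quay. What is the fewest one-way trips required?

Counting alone: the drover can take at most 2 across per trip to the new quay, so moving all 5 needs at least 3 loaded trips out, with a return between consecutive ones — at least 5 crossings.
The safety rule pushes this higher. Following every safe sequence of crossings, the most of the 5 that can be at the new quay as the barge arrives there on crossing 5 is 4 — never all 5.
So no plan with fewer than 7 crossings exists, and this one achieves 7:
1. Drover goes to the new quay with the grain and the lettuce.  [the old quay: the ferret, the lamb, the sheep | the new quay: the grain, the lettuce]
2. Drover goes back to the old quay alone.  [the old quay: the ferret, the lamb, the sheep | the new quay: the grain, the lettuce]
3. Drover goes to the new quay with the ferret.  [the old quay: the lamb, the sheep | the new quay: the ferret, the grain, the lettuce]
4. Drover goes back to the old quay with the lettuce.  [the old quay: the lamb, the lettuce, the sheep | the new quay: the ferret, the grain]
5. Drover goes to the new quay with the lamb and the sheep.  [the old quay: the lettuce | the new quay: the ferret, the grain, the lamb, the sheep]
6. Drover goes back to the old quay with the grain.  [the old quay: the grain, the lettuce | the new quay: the ferret, the lamb, the sheep]
7. Drover goes to the new quay with the grain and the lettuce.  [the old quay: — | the new quay: the ferret, the grain, the lamb, the lettuce, the sheep]

7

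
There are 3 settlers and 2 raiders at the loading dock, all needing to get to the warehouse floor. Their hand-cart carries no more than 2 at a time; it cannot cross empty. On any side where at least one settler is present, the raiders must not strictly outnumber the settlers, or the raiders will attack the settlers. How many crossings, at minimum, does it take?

7

Counting alone: each trip to the warehouse floor takes at most 2 across and each return brings at least 1 back, so after t trips out (and t−1 returns) at most 2t − (t−1) of the 5 are across; that first reaches 5 at t = 4, so at least 7 crossings are needed.
The plan below uses exactly 7 crossings, so it is optimal:
1. 2 raiders → the warehouse floor.  (the loading dock: 3S 0R; the warehouse floor: 0S 2R)
2. 1 raider ← the loading dock.  (the loading dock: 3S 1R; the warehouse floor: 0S 1R)
3. 2 settlers → the warehouse floor.  (the loading dock: 1S 1R; the warehouse floor: 2S 1R)
4. 1 settler ← the loading dock.  (the loading dock: 2S 1R; the warehouse floor: 1S 1R)
5. 1 settler and 1 raider → the warehouse floor.  (the loading dock: 1S 0R; the warehouse floor: 2S 2R)
6. 1 raider ← the loading dock.  (the loading dock: 1S 1R; the warehouse floor: 2S 1R)
7. 1 settler and 1 raider → the warehouse floor.  (the loading dock: 0S 0R; the warehouse floor: 3S 2R)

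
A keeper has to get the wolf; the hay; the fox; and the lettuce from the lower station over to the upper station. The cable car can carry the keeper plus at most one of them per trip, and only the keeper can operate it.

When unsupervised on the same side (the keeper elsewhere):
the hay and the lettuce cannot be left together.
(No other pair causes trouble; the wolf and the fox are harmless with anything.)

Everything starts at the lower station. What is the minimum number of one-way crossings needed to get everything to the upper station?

7

Counting alone: the keeper can take at most 1 across per trip to the upper station, so moving all 4 needs at least 4 loaded trips out, with a return between consecutive ones — at least 7 crossings.
The plan below uses exactly 7 crossings, so it is optimal:
1. Keeper goes to the upper station with the hay.  [the lower station: the fox, the lettuce, the wolf | the upper station: the hay]
2. Keeper goes back to the lower station alone.  [the lower station: the fox, the lettuce, the wolf | the upper station: the hay]
3. Keeper goes to the upper station with the wolf.  [the lower station: the fox, the lettuce | the upper station: the hay, the wolf]
4. Keeper goes back to the lower station alone.  [the lower station: the fox, the lettuce | the upper station: the hay, the wolf]
5. Keeper goes to the upper station with the fox.  [the lower station: the lettuce | the upper station: the fox, the hay, the wolf]
6. Keeper goes back to the lower station alone.  [the lower station: the lettuce | the upper station: the fox, the hay, the wolf]
7. Keeper goes to the upper station with the lettuce.  [the lower station: — | the upper station: the fox, the hay, the lettuce, the wolf]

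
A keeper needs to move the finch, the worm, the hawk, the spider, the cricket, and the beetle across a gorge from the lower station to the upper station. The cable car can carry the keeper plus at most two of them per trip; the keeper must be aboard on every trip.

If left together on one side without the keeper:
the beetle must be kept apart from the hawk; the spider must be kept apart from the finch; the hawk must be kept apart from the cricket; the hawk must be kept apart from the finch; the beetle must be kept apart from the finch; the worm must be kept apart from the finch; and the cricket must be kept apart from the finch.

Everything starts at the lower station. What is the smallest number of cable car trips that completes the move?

9

Counting alone: the keeper can take at most 2 across per trip to the upper station, so moving all 6 needs at least 3 loaded trips out, with a return between consecutive ones — at least 5 crossings.
The safety rule pushes this higher. Following every safe sequence of crossings, the most of the 6 that can be at the upper station as the cable car arrives there on crossings 5, 7 is 4, 5 respectively — never all 6.
So no plan with fewer than 9 crossings exists, and this one achieves 9:
1. Keeper goes to the upper station with the finch and the hawk.
2. Keeper goes back to the lower station with the finch.
3. Keeper goes to the upper station with the finch and the worm.
4. Keeper goes back to the lower station with the finch.
5. Keeper goes to the upper station with the finch and the spider.
6. Keeper goes back to the lower station with the finch.
7. Keeper goes to the upper station with the beetle and the cricket.
8. Keeper goes back to the lower station with the hawk.
9. Keeper goes to the upper station with the finch and the hawk.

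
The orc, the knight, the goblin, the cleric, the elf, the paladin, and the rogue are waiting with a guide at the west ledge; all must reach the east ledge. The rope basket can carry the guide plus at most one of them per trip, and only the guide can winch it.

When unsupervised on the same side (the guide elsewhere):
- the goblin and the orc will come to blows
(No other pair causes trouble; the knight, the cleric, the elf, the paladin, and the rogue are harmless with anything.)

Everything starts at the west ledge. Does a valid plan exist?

1. Guide goes to the east ledge with the orc.
2. Guide goes back to the west ledge alone.
3. Guide goes to the east ledge with the knight.
4. Guide goes back to the west ledge alone.
5. Guide goes to the east ledge with the cleric.
6. Guide goes back to the west ledge alone.
7. Guide goes to the east ledge with the elf.
8. Guide goes back to the west ledge alone.
9. Guide goes to the east ledge with the paladin.
10. Guide goes back to the west ledge alone.
11. Guide goes to the east ledge with the rogue.
12. Guide goes back to the west ledge alone.
13. Guide goes to the east ledge with the goblin.

Yes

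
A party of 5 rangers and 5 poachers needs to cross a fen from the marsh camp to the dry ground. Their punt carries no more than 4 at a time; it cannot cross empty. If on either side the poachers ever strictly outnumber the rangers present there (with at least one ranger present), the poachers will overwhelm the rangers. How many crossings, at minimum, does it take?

7

Counting alone: each trip to the dry ground takes at most 4 across and each return brings at least 1 back, so after t trips out (and t−1 returns) at most 4t − (t−1) of the 10 are across; that first reaches 10 at t = 3, so at least 5 crossings are needed.
The safety rule pushes this higher. Following every safe sequence of crossings, the most of the 10 that can be at the dry ground as the punt arrives there on crossing 5 is 9 — never all 10.
So no plan with fewer than 7 crossings exists, and this one achieves 7:
1. 2 poachers → the dry ground.  (the marsh camp: 5R 3P; the dry ground: 0R 2P)
2. 1 poacher ← the marsh camp.  (the marsh camp: 5R 4P; the dry ground: 0R 1P)
3. 4 poachers → the dry ground.  (the marsh camp: 5R 0P; the dry ground: 0R 5P)
4. 1 poacher ← the marsh camp.  (the marsh camp: 5R 1P; the dry ground: 0R 4P)
5. 4 rangers → the dry ground.  (the marsh camp: 1R 1P; the dry ground: 4R 4P)
6. 1 ranger and 1 poacher ← the marsh camp.  (the marsh camp: 2R 2P; the dry ground: 3R 3P)
7. 2 rangers and 2 poachers → the dry ground.  (the marsh camp: 0R 0P; the dry ground: 5R 5P)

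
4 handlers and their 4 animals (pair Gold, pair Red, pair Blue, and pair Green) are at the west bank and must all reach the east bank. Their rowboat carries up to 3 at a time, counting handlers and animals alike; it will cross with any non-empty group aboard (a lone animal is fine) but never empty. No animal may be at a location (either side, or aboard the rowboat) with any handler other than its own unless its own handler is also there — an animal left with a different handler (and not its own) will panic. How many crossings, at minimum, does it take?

Counting alone: each trip to the east bank takes at most 3 across and each return brings at least 1 back, so after t trips out (and t−1 returns) at most 3t − (t−1) of the 8 are across; that first reaches 8 at t = 4, so at least 7 crossings are needed.
The safety rule pushes this higher. Following every safe sequence of crossings, the most of the 8 that can be at the east bank as the rowboat arrives there on crossing 7 is 7 — never all 8.
So no plan with fewer than 9 crossings exists, and this one achieves 9:
1. animal Gold and handler Gold cross → the east bank.
2. handler Gold crosses ← the west bank.
3. animal Red, handler Gold, and handler Red cross → the east bank.
4. animal Gold and handler Gold cross ← the west bank.
5. handler Blue, handler Gold, and handler Green cross → the east bank.
6. animal Red crosses ← the west bank.
7. animal Gold and animal Red cross → the east bank.
8. animal Gold crosses ← the west bank.
9. animal Blue, animal Gold, and animal Green cross → the east bank.

9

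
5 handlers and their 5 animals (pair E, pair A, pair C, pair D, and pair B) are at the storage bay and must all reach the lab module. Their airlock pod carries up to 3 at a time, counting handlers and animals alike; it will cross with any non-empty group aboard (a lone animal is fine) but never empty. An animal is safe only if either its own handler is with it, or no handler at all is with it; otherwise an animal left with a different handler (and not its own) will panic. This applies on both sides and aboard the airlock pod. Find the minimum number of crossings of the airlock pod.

11

Counting alone: each trip to the lab module takes at most 3 across and each return brings at least 1 back, so after t trips out (and t−1 returns) at most 3t − (t−1) of the 10 are across; that first reaches 10 at t = 5, so at least 9 crossings are needed.
The safety rule pushes this higher. Following every safe sequence of crossings, the most of the 10 that can be at the lab module as the airlock pod arrives there on crossing 9 is 9 — never all 10.
So no plan with fewer than 11 crossings exists, and this one achieves 11:
1. animal E and handler E cross → the lab module.
2. handler E crosses ← the storage bay.
3. animal A, animal C, and animal D cross → the lab module.
4. animal E crosses ← the storage bay.
5. handler A, handler C, and handler D cross → the lab module.
6. animal A and handler A cross ← the storage bay.
7. handler A, handler B, and handler E cross → the lab module.
8. animal C crosses ← the storage bay.
9. animal A and animal E cross → the lab module.
10. animal E crosses ← the storage bay.
11. animal B, animal C, and animal E cross → the lab module.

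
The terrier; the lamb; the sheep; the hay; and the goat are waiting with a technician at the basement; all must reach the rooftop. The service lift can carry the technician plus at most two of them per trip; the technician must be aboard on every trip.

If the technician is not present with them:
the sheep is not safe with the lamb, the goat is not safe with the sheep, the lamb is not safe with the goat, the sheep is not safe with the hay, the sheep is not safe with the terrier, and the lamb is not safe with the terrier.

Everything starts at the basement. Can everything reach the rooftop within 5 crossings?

No

Counting alone: the technician can take at most 2 across per trip to the rooftop, so moving all 5 needs at least 3 loaded trips out, with a return between consecutive ones — at least 5 crossings.
The safety rule pushes this higher. Following every safe sequence of crossings, the most of the 5 that can be at the rooftop as the service lift arrives there on crossing 5 is 4 — never all 5.
So the move cannot be finished within 5 crossings. (The shortest complete plan takes 7:)
1. Technician goes to the rooftop with the lamb and the sheep.  [the basement: the goat, the hay, the terrier | the rooftop: the lamb, the sheep]
2. Technician goes back to the basement with the lamb.  [the basement: the goat, the hay, the lamb, the terrier | the rooftop: the sheep]
3. Technician goes to the rooftop with the goat and the terrier.  [the basement: the hay, the lamb | the rooftop: the goat, the sheep, the terrier]
4. Technician goes back to the basement with the sheep.  [the basement: the hay, the lamb, the sheep | the rooftop: the goat, the terrier]
5. Technician goes to the rooftop with the hay and the lamb.  [the basement: the sheep | the rooftop: the goat, the hay, the lamb, the terrier]
6. Technician goes back to the basement with the lamb.  [the basement: the lamb, the sheep | the rooftop: the goat, the hay, the terrier]
7. Technician goes to the rooftop with the lamb and the sheep.  [the basement: — | the rooftop: the goat, the hay, the lamb, the sheep, the terrier]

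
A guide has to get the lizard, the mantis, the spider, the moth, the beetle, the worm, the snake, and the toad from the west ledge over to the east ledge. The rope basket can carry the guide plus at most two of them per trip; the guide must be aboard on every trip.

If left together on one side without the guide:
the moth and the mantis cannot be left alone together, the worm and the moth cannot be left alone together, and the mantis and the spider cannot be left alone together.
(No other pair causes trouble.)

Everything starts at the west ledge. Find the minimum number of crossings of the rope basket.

7

Counting alone: the guide can take at most 2 across per trip to the east ledge, so moving all 8 needs at least 4 loaded trips out, with a return between consecutive ones — at least 7 crossings.
The plan below uses exactly 7 crossings, so it is optimal:
1. Guide goes to the east ledge with the mantis and the worm.
2. Guide goes back to the west ledge alone.
3. Guide goes to the east ledge with the beetle and the lizard.
4. Guide goes back to the west ledge alone.
5. Guide goes to the east ledge with the snake and the toad.
6. Guide goes back to the west ledge alone.
7. Guide goes to the east ledge with the moth and the spider.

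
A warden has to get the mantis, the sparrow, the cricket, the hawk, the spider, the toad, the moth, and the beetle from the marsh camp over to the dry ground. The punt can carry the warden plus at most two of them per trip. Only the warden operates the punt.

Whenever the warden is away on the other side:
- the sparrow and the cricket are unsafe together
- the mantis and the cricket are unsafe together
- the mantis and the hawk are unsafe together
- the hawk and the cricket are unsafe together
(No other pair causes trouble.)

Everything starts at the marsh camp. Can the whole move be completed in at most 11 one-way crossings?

Counting alone: the warden can take at most 2 across per trip to the dry ground, so moving all 8 needs at least 4 loaded trips out, with a return between consecutive ones — at least 7 crossings.
The safety rule pushes this higher. Following every safe sequence of crossings, the most of the 8 that can be at the dry ground as the punt arrives there on crossings 7, 9, 11 is 5, 6, 7 respectively — never all 8.
So the move cannot be finished within 11 crossings. (The shortest complete plan takes 13:)
1. Warden goes to the dry ground with the cricket and the mantis.
2. Warden goes back to the marsh camp with the mantis.
3. Warden goes to the dry ground with the mantis and the sparrow.
4. Warden goes back to the marsh camp with the cricket.
5. Warden goes to the dry ground with the cricket and the spider.
6. Warden goes back to the marsh camp with the cricket.
7. Warden goes to the dry ground with the cricket and the toad.
8. Warden goes back to the marsh camp with the cricket.
9. Warden goes to the dry ground with the cricket and the moth.
10. Warden goes back to the marsh camp with the cricket.
11. Warden goes to the dry ground with the beetle and the cricket.
12. Warden goes back to the marsh camp with the cricket.
13. Warden goes to the dry ground with the cricket and the hawk.

No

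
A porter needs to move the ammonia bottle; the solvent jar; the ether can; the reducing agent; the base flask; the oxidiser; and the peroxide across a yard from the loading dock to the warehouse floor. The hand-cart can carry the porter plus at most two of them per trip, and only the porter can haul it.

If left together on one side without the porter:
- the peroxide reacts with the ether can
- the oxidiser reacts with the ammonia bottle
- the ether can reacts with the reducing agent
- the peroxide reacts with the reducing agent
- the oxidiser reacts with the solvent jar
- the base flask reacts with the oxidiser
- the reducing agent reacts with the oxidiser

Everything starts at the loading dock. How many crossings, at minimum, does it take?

Whatever the first load, the items left behind include a forbidden pair without the porter. No opening move is safe, so no plan exists.

impossible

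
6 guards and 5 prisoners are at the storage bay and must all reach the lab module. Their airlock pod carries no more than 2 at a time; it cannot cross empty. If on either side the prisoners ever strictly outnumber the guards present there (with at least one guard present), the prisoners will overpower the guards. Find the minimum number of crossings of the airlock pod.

19

Counting alone: each trip to the lab module takes at most 2 across and each return brings at least 1 back, so after t trips out (and t−1 returns) at most 2t − (t−1) of the 11 are across; that first reaches 11 at t = 10, so at least 19 crossings are needed.
The plan below uses exactly 19 crossings, so it is optimal:
1. 2 prisoners → the lab module.  (the storage bay: 6G 3P; the lab module: 0G 2P)
2. 1 prisoner ← the storage bay.  (the storage bay: 6G 4P; the lab module: 0G 1P)
3. 2 prisoners → the lab module.  (the storage bay: 6G 2P; the lab module: 0G 3P)
4. 1 prisoner ← the storage bay.  (the storage bay: 6G 3P; the lab module: 0G 2P)
5. 2 guards → the lab module.  (the storage bay: 4G 3P; the lab module: 2G 2P)
6. 1 prisoner ← the storage bay.  (the storage bay: 4G 4P; the lab module: 2G 1P)
7. 1 guard and 1 prisoner → the lab module.  (the storage bay: 3G 3P; the lab module: 3G 2P)
8. 1 guard ← the storage bay.  (the storage bay: 4G 3P; the lab module: 2G 2P)
9. 1 guard and 1 prisoner → the lab module.  (the storage bay: 3G 2P; the lab module: 3G 3P)
10. 1 prisoner ← the storage bay.  (the storage bay: 3G 3P; the lab module: 3G 2P)
11. 1 guard and 1 prisoner → the lab module.  (the storage bay: 2G 2P; the lab module: 4G 3P)
12. 1 guard ← the storage bay.  (the storage bay: 3G 2P; the lab module: 3G 3P)
13. 1 guard and 1 prisoner → the lab module.  (the storage bay: 2G 1P; the lab module: 4G 4P)
14. 1 prisoner ← the storage bay.  (the storage bay: 2G 2P; the lab module: 4G 3P)
15. 1 guard and 1 prisoner → the lab module.  (the storage bay: 1G 1P; the lab module: 5G 4P)
16. 1 guard ← the storage bay.  (the storage bay: 2G 1P; the lab module: 4G 4P)
17. 1 guard and 1 prisoner → the lab module.  (the storage bay: 1G 0P; the lab module: 5G 5P)
18. 1 prisoner ← the storage bay.  (the storage bay: 1G 1P; the lab module: 5G 4P)
19. 1 guard and 1 prisoner → the lab module.  (the storage bay: 0G 0P; the lab module: 6G 5P)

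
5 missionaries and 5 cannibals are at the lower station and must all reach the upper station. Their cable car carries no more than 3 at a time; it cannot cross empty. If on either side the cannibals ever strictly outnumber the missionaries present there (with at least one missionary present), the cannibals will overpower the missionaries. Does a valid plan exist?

1. 2 cannibals → the upper station.  (the lower station: 5M 3C; the upper station: 0M 2C)
2. 1 cannibal ← the lower station.  (the lower station: 5M 4C; the upper station: 0M 1C)
3. 3 cannibals → the upper station.  (the lower station: 5M 1C; the upper station: 0M 4C)
4. 1 cannibal ← the lower station.  (the lower station: 5M 2C; the upper station: 0M 3C)
5. 3 missionaries → the upper station.  (the lower station: 2M 2C; the upper station: 3M 3C)
6. 1 missionary and 1 cannibal ← the lower station.  (the lower station: 3M 3C; the upper station: 2M 2C)
7. 3 missionaries → the upper station.  (the lower station: 0M 3C; the upper station: 5M 2C)
8. 1 cannibal ← the lower station.  (the lower station: 0M 4C; the upper station: 5M 1C)
9. 2 cannibals → the upper station.  (the lower station: 0M 2C; the upper station: 5M 3C)
10. 1 cannibal ← the lower station.  (the lower station: 0M 3C; the upper station: 5M 2C)
11. 3 cannibals → the upper station.  (the lower station: 0M 0C; the upper station: 5M 5C)

Yes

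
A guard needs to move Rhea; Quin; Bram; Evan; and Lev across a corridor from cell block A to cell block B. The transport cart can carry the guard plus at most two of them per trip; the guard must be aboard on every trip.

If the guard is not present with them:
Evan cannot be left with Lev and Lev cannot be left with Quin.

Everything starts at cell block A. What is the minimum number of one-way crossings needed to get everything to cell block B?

5

Counting alone: the guard can take at most 2 across per trip to cell block B, so moving all 5 needs at least 3 loaded trips out, with a return between consecutive ones — at least 5 crossings.
The plan below uses exactly 5 crossings, so it is optimal:
1. Guard goes to cell block B with Lev.  [cell block A: Bram, Evan, Quin, Rhea | cell block B: Lev]
2. Guard goes back to cell block A alone.  [cell block A: Bram, Evan, Quin, Rhea | cell block B: Lev]
3. Guard goes to cell block B with Bram and Rhea.  [cell block A: Evan, Quin | cell block B: Bram, Lev, Rhea]
4. Guard goes back to cell block A alone.  [cell block A: Evan, Quin | cell block B: Bram, Lev, Rhea]
5. Guard goes to cell block B with Evan and Quin.  [cell block A: — | cell block B: Bram, Evan, Lev, Quin, Rhea]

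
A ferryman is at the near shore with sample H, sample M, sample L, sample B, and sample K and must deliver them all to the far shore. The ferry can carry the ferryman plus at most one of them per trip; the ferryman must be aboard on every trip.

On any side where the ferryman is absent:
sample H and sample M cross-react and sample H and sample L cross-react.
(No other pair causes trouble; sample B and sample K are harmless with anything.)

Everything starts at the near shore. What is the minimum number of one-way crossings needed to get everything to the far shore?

Counting alone: the ferryman can take at most 1 across per trip to the far shore, so moving all 5 needs at least 5 loaded trips out, with a return between consecutive ones — at least 9 crossings.
The safety rule pushes this higher. Following every safe sequence of crossings, the most of the 5 that can be at the far shore as the ferry arrives there on crossing 9 is 4 — never all 5.
So no plan with fewer than 11 crossings exists, and this one achieves 11:
1. Ferryman goes to the far shore with sample H.  [the near shore: sample B, sample K, sample L, sample M | the far shore: sample H]
2. Ferryman goes back to the near shore alone.  [the near shore: sample B, sample K, sample L, sample M | the far shore: sample H]
3. Ferryman goes to the far shore with sample M.  [the near shore: sample B, sample K, sample L | the far shore: sample H, sample M]
4. Ferryman goes back to the near shore with sample H.  [the near shore: sample B, sample H, sample K, sample L | the far shore: sample M]
5. Ferryman goes to the far shore with sample L.  [the near shore: sample B, sample H, sample K | the far shore: sample L, sample M]
6. Ferryman goes back to the near shore alone.  [the near shore: sample B, sample H, sample K | the far shore: sample L, sample M]
7. Ferryman goes to the far shore with sample B.  [the near shore: sample H, sample K | the far shore: sample B, sample L, sample M]
8. Ferryman goes back to the near shore alone.  [the near shore: sample H, sample K | the far shore: sample B, sample L, sample M]
9. Ferryman goes to the far shore with sample K.  [the near shore: sample H | the far shore: sample B, sample K, sample L, sample M]
10. Ferryman goes back to the near shore alone.  [the near shore: sample H | the far shore: sample B, sample K, sample L, sample M]
11. Ferryman goes to the far shore with sample H.  [the near shore: — | the far shore: sample B, sample H, sample K, sample L, sample M]

11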